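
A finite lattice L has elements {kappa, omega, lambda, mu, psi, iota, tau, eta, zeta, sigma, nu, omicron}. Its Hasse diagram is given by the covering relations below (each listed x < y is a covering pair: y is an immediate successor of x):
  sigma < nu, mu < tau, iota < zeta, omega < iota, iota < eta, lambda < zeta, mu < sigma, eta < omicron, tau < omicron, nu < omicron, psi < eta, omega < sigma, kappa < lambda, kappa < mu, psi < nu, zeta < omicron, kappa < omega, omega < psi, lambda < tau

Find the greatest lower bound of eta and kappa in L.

Common lower bounds of {eta, kappa}: kappa.
The greatest among these is kappa.

kappa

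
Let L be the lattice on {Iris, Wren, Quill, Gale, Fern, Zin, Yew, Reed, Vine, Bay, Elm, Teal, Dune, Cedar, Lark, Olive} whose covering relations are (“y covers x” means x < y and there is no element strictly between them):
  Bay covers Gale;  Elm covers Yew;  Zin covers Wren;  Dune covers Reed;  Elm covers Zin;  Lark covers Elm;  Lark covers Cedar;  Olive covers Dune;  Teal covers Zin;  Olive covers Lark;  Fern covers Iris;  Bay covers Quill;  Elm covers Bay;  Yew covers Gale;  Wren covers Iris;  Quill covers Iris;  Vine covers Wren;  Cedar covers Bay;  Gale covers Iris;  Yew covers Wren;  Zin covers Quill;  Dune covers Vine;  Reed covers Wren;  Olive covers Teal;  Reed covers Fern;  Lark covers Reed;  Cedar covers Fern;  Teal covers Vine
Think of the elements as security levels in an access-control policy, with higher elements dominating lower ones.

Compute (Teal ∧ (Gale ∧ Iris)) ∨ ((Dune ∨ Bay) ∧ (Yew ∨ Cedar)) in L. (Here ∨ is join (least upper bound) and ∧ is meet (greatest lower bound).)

Gale ∧ Iris = Iris
Teal ∧ Iris = Iris
Dune ∨ Bay = Olive
Yew ∨ Cedar = Lark
Olive ∧ Lark = Lark
Iris ∨ Lark = Lark

Lark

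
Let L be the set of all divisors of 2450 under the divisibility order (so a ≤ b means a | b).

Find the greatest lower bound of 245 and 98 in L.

Common lower bounds of {245, 98}: 1, 49, 7.
The greatest among these is 49.

49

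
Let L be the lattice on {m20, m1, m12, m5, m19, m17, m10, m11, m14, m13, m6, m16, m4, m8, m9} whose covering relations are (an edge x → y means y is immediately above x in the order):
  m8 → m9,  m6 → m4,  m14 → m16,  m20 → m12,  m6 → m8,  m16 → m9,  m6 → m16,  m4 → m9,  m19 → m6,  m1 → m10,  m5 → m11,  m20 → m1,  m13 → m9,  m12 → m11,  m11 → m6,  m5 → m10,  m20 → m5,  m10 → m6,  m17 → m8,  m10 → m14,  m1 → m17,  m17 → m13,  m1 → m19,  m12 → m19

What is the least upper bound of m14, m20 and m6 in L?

Common upper bounds of {m14, m20, m6}: m16, m9.
The least among these is m16.

m16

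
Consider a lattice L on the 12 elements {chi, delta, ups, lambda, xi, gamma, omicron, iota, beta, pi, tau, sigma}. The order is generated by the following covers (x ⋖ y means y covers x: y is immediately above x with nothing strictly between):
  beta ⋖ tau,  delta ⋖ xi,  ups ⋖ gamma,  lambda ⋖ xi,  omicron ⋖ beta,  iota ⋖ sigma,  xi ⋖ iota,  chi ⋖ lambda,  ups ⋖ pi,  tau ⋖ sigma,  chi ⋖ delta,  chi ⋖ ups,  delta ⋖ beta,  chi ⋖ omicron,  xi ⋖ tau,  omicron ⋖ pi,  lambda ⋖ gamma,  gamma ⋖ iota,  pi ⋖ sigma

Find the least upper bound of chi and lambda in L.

lambda

Common upper bounds of {chi, lambda}: gamma, iota, lambda, sigma, tau, xi.
The least among these is lambda.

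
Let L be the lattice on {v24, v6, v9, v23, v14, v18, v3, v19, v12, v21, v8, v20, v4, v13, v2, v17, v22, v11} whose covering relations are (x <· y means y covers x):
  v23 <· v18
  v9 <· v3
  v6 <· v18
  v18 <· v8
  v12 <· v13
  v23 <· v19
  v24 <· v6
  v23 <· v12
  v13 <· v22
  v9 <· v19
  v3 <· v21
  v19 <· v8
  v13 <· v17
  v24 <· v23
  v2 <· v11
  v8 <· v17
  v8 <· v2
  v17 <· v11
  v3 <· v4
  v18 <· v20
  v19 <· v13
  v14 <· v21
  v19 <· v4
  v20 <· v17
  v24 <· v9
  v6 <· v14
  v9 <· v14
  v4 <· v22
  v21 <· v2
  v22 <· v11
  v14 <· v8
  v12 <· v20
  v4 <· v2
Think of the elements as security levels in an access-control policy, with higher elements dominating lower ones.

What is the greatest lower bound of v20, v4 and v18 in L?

v23

Common lower bounds of {v20, v4, v18}: v23, v24.
The greatest among these is v23.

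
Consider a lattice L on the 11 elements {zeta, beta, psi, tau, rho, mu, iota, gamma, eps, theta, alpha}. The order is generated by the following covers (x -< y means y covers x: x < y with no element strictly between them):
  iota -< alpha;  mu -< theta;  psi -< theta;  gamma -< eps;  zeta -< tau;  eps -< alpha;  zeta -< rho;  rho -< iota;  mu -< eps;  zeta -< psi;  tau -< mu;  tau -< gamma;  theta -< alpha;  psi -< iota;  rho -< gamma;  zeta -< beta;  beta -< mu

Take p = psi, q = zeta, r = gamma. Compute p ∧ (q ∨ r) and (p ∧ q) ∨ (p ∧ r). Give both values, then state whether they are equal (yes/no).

zeta; zeta; yes

q ∨ r = gamma, so p ∧ (q ∨ r) = psi ∧ gamma = zeta.
p ∧ q = zeta and p ∧ r = zeta, so (p ∧ q) ∨ (p ∧ r) = zeta ∨ zeta = zeta.
Equal: yes.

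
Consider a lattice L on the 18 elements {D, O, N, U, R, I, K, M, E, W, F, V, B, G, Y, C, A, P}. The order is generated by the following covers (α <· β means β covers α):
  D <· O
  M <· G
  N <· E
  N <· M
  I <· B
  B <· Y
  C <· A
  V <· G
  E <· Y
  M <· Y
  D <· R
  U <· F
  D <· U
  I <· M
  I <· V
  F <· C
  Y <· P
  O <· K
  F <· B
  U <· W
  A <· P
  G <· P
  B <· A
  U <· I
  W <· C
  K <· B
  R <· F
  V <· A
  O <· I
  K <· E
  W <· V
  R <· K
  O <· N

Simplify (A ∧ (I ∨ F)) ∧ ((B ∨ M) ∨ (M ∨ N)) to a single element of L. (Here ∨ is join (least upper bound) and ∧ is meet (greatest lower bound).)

I ∨ F = B
A ∧ B = B
B ∨ M = Y
M ∨ N = M
Y ∨ M = Y
B ∧ Y = B

B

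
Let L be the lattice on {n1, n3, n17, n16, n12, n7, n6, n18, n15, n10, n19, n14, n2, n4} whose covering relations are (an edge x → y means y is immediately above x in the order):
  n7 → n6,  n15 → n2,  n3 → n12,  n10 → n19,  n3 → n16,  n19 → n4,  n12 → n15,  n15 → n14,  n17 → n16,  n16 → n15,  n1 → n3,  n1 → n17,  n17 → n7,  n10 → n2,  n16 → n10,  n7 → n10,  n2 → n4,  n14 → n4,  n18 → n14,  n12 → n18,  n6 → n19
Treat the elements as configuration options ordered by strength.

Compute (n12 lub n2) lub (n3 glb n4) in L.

n12 ∨ n2 = n2
n3 ∧ n4 = n3
n2 ∨ n3 = n2

n2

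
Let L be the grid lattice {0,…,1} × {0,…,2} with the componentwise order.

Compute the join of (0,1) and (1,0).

(1,1)

In a product of chains, the join is componentwise max, giving (1,1).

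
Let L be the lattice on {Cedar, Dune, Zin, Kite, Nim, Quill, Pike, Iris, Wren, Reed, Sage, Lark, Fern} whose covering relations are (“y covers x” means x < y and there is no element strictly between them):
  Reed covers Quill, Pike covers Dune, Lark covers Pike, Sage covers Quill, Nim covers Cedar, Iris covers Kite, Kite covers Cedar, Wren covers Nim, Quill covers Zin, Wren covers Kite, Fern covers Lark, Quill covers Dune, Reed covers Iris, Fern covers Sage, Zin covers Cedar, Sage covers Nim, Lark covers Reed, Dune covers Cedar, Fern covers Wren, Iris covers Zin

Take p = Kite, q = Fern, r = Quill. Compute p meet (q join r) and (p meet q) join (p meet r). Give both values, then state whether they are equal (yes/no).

Kite; Kite; yes

q join r = Fern, so p meet (q join r) = Kite meet Fern = Kite.
p meet q = Kite and p meet r = Cedar, so (p meet q) join (p meet r) = Kite join Cedar = Kite.
Equal: yes.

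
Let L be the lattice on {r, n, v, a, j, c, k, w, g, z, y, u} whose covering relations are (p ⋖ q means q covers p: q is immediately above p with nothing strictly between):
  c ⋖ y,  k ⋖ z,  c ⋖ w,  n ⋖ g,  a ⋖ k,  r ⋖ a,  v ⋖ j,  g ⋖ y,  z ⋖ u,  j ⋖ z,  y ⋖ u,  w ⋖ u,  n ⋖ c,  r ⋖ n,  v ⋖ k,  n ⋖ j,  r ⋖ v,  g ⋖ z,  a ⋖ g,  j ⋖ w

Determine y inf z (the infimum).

g

Common lower bounds of {y, z}: a, g, n, r.
The greatest among these is g.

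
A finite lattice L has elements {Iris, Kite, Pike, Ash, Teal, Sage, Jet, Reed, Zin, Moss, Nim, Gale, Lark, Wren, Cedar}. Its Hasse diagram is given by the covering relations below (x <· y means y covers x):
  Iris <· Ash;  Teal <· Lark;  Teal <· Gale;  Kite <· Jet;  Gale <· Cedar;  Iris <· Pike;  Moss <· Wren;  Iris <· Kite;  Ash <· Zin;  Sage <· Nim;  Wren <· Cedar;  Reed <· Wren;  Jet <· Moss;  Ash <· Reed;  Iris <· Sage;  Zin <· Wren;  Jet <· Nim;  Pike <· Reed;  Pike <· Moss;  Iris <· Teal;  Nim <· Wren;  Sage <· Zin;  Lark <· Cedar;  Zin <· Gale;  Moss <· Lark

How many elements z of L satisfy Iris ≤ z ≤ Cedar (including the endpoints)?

The interval [Iris, Cedar] = {Ash, Cedar, Gale, Iris, Jet, Kite, Lark, Moss, Nim, Pike, Reed, Sage, Teal, Wren, Zin}, which has 15 elements.

15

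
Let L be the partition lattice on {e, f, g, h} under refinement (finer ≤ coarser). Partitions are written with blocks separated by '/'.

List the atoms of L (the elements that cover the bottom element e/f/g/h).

e/f/gh, e/fg/h, e/fh/g, ef/g/h, eg/f/h, eh/f/g

The atoms are exactly the elements that cover e/f/g/h: e/f/gh, e/fg/h, e/fh/g, ef/g/h, eg/f/h, eh/f/g.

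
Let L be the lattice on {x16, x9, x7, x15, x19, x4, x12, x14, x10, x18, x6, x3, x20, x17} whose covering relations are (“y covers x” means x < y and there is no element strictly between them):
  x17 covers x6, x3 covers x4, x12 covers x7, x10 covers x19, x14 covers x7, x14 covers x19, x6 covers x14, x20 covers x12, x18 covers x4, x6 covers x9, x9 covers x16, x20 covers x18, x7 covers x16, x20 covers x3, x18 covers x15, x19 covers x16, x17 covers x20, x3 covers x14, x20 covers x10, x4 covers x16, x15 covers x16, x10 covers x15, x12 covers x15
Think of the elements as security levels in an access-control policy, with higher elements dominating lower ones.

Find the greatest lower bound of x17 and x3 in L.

x3

Common lower bounds of {x17, x3}: x14, x16, x19, x3, x4, x7.
The greatest among these is x3.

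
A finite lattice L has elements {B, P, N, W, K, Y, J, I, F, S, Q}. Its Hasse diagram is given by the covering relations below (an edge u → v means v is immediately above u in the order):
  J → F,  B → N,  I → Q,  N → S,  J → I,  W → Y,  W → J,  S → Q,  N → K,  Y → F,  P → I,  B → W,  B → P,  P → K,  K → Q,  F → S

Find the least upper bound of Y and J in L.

Common upper bounds of {Y, J}: F, Q, S.
The least among these is F.

F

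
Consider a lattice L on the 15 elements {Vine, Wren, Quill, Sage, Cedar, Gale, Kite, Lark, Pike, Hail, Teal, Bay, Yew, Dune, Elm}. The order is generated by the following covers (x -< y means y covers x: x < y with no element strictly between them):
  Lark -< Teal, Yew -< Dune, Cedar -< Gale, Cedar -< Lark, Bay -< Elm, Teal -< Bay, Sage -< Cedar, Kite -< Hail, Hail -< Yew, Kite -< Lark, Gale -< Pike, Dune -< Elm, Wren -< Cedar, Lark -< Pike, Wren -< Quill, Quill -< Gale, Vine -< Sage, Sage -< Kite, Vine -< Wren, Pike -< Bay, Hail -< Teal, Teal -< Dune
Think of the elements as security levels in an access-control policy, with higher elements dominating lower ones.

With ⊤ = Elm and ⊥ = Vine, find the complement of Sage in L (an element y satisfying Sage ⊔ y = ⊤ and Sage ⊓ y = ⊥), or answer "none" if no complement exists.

For every candidate y, either Sage ∨ y ≠ Elm or Sage ∧ y ≠ Vine; no complement exists.

none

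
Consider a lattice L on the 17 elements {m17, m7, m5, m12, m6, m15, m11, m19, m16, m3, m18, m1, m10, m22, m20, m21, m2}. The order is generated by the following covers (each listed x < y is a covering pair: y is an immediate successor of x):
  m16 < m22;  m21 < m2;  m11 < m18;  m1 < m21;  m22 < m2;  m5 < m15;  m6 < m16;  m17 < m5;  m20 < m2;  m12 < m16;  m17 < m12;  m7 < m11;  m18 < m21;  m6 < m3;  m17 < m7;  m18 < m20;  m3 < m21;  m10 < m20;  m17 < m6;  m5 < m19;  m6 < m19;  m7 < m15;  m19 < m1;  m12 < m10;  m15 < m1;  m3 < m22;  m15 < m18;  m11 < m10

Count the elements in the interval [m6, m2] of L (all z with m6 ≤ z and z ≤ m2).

8

The interval [m6, m2] = {m1, m16, m19, m2, m21, m22, m3, m6}, which has 8 elements.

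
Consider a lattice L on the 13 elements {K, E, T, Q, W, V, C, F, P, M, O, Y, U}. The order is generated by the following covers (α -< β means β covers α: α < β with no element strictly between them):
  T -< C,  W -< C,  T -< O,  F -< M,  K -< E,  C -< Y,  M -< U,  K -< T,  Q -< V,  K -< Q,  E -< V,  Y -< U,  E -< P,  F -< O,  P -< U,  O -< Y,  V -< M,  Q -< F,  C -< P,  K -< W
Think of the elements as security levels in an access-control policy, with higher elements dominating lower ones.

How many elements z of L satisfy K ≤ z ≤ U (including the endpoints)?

13

The interval [K, U] = {C, E, F, K, M, O, P, Q, T, U, V, W, Y}, which has 13 elements.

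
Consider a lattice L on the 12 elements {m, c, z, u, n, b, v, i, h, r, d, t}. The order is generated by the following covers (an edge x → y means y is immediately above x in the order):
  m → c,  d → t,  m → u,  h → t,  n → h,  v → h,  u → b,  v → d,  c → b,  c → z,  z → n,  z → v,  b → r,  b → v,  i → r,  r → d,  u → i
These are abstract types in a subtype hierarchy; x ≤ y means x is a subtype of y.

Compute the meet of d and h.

v

Common lower bounds of {d, h}: b, c, m, u, v, z.
The greatest among these is v.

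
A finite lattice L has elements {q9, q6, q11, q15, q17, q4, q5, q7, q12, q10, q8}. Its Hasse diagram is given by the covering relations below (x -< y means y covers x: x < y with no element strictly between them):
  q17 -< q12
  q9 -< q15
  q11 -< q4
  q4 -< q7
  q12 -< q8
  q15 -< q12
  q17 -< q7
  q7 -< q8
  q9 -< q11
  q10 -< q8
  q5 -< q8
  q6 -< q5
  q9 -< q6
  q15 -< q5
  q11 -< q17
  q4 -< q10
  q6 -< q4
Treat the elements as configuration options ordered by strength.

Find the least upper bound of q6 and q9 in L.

Common upper bounds of {q6, q9}: q10, q4, q5, q6, q7, q8.
The least among these is q6.

q6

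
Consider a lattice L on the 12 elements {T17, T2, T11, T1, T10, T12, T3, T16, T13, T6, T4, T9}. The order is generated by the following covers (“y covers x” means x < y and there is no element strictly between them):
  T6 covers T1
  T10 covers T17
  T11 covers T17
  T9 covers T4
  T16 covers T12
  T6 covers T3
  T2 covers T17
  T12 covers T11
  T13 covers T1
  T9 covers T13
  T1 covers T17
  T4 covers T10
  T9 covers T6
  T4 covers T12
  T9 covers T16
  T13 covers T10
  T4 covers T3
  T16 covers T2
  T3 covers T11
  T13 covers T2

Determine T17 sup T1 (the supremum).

Common upper bounds of {T17, T1}: T1, T13, T6, T9.
The least among these is T1.

T1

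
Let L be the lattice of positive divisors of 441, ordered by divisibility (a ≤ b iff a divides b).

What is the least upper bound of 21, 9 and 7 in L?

In the divisibility order, the join is the least common multiple: lcm(21, 9, 7) = 63.

63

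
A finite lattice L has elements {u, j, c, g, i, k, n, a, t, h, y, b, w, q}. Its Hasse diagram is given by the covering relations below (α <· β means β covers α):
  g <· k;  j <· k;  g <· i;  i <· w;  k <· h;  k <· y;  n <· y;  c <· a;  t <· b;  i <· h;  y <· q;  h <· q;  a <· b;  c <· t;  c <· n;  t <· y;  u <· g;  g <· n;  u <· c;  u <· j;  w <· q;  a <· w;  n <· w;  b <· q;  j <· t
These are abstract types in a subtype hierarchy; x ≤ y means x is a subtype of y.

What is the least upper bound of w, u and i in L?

w

Common upper bounds of {w, u, i}: q, w.
The least among these is w.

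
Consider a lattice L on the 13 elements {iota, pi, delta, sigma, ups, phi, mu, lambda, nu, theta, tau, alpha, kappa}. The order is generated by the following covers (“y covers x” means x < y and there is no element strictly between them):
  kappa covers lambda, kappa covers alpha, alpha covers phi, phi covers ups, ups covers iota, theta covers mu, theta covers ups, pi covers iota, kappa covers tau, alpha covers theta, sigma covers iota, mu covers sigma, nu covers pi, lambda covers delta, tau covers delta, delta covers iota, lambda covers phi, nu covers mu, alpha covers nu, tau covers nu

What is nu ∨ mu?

nu

Common upper bounds of {nu, mu}: alpha, kappa, nu, tau.
The least among these is nu.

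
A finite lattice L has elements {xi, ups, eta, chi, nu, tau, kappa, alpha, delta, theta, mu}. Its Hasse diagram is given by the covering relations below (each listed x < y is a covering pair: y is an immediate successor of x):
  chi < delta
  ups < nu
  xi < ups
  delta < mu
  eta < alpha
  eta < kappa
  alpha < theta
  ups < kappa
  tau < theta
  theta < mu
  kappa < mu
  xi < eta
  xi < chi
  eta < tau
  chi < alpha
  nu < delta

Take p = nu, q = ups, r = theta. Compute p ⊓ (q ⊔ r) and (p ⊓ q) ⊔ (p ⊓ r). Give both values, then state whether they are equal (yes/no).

nu; ups; no

q ⊔ r = mu, so p ⊓ (q ⊔ r) = nu ⊓ mu = nu.
p ⊓ q = ups and p ⊓ r = xi, so (p ⊓ q) ⊔ (p ⊓ r) = ups ⊔ xi = ups.
Equal: no.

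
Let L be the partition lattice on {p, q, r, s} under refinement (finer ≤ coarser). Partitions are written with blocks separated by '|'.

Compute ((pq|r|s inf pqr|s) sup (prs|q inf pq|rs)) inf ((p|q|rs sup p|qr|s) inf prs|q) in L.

p|q|rs

pq|r|s ∧ pqr|s = pq|r|s
prs|q ∧ pq|rs = p|q|rs
pq|r|s ∨ p|q|rs = pq|rs
p|q|rs ∨ p|qr|s = p|qrs
p|qrs ∧ prs|q = p|q|rs
pq|rs ∧ p|q|rs = p|q|rs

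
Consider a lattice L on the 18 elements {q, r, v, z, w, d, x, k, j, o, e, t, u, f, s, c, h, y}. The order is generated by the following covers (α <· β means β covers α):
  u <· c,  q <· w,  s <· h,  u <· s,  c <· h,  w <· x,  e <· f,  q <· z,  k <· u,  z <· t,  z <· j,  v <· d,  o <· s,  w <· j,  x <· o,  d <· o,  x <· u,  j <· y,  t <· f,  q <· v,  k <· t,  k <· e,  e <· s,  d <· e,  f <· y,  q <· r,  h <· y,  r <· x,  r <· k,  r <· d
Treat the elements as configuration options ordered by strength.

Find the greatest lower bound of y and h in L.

Common lower bounds of {y, h}: c, d, e, h, k, o, q, r, s, u, v, w, x.
The greatest among these is h.

h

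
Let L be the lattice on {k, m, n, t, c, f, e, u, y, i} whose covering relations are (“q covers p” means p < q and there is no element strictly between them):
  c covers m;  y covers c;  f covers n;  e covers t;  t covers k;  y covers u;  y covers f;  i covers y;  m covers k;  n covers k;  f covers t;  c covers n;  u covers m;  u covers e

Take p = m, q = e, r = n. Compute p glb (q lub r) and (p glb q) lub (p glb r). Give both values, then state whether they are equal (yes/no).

m; k; no

q lub r = y, so p glb (q lub r) = m glb y = m.
p glb q = k and p glb r = k, so (p glb q) lub (p glb r) = k lub k = k.
Equal: no.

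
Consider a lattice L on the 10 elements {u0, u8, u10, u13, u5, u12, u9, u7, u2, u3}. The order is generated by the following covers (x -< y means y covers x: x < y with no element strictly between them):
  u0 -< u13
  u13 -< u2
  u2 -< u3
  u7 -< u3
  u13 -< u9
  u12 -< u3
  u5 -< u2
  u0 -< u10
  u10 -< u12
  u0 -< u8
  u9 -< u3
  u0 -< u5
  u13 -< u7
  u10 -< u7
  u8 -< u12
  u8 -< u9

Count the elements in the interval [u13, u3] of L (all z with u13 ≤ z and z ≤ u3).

5

The interval [u13, u3] = {u13, u2, u3, u7, u9}, which has 5 elements.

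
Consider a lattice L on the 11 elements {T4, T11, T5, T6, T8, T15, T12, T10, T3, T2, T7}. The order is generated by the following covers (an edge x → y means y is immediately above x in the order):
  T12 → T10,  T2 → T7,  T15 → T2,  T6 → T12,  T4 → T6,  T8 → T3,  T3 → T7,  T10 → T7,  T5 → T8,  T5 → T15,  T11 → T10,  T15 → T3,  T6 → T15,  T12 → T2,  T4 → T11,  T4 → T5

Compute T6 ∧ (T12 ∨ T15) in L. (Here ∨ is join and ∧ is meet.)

T6

T12 ∨ T15 = T2
T6 ∧ T2 = T6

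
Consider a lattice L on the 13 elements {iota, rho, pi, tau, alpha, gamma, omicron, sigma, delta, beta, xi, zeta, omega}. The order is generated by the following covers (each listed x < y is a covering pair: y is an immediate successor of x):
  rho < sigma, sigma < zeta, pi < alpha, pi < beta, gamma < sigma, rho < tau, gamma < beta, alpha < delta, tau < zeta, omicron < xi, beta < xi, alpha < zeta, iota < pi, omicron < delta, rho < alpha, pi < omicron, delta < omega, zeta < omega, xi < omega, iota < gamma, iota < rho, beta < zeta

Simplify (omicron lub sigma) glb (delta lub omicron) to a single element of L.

delta

omicron ∨ sigma = omega
delta ∨ omicron = delta
omega ∧ delta = delta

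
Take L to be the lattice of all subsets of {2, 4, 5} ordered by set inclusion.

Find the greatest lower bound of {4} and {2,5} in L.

Under ⊆, meet is intersection: {4} ∩ {2,5} = {}.

{}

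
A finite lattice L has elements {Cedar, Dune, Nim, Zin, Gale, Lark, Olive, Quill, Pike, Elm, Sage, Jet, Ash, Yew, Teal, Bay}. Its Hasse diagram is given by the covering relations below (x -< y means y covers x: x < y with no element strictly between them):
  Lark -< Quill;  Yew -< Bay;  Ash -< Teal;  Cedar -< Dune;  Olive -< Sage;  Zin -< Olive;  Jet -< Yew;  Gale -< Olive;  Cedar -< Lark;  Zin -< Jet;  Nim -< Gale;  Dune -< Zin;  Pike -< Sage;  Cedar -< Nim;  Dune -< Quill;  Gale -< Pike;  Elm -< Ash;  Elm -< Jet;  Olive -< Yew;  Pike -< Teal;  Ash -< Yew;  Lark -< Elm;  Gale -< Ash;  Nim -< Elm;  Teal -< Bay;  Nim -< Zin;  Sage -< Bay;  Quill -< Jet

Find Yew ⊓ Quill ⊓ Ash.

Common lower bounds of {Yew, Quill, Ash}: Cedar, Lark.
The greatest among these is Lark.

Lark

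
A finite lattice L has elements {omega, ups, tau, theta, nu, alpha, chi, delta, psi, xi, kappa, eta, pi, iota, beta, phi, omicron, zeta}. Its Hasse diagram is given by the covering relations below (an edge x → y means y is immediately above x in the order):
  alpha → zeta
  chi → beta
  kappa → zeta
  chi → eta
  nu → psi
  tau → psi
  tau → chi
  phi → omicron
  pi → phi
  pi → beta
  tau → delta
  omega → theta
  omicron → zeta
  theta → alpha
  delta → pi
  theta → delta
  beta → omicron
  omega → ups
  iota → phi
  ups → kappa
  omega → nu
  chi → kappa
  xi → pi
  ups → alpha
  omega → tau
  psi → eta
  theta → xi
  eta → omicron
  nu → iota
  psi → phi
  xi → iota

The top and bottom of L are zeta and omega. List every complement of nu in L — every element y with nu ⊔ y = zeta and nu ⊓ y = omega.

Need y with nu ∨ y = zeta and nu ∧ y = omega.
Checking each element gives: alpha, kappa, ups.

alpha, kappa, ups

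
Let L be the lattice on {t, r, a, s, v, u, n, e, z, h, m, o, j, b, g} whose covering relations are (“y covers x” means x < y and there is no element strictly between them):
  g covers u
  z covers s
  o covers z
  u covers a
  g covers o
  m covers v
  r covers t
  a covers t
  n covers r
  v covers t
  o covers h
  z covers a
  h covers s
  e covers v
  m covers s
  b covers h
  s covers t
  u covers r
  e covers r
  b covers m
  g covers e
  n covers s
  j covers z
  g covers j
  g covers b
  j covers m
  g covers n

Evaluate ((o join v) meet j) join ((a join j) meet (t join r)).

j

o ∨ v = g
g ∧ j = j
a ∨ j = j
t ∨ r = r
j ∧ r = t
j ∨ t = j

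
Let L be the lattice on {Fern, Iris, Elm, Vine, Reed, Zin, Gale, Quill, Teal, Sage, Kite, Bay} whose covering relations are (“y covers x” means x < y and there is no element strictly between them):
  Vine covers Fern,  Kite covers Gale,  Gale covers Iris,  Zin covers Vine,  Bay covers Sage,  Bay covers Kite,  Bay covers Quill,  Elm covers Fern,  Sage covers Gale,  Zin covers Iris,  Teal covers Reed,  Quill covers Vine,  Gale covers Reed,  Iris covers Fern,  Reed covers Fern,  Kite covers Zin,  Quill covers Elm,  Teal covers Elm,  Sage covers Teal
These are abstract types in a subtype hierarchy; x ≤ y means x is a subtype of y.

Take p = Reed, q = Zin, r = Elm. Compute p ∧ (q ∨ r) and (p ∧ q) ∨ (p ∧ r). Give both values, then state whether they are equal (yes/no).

q ∨ r = Bay, so p ∧ (q ∨ r) = Reed ∧ Bay = Reed.
p ∧ q = Fern and p ∧ r = Fern, so (p ∧ q) ∨ (p ∧ r) = Fern ∨ Fern = Fern.
Equal: no.

Reed; Fern; no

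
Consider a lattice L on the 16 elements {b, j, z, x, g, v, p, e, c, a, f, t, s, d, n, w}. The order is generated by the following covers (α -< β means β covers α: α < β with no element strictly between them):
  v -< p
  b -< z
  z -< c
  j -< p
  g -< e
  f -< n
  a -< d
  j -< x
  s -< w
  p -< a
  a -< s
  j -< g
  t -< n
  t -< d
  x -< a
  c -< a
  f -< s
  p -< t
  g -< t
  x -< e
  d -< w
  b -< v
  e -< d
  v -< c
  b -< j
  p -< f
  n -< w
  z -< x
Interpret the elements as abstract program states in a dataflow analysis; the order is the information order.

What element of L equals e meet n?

e ∧ n = g

g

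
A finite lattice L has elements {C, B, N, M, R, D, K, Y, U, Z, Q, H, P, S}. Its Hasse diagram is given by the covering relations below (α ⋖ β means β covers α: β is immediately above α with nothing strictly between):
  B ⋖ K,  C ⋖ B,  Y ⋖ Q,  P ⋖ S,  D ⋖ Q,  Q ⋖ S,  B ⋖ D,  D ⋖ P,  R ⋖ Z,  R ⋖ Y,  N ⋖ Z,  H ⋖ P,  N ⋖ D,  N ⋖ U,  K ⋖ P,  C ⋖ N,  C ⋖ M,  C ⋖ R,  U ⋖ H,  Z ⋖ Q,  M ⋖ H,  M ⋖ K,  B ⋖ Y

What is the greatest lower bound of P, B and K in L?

B

Common lower bounds of {P, B, K}: B, C.
The greatest among these is B.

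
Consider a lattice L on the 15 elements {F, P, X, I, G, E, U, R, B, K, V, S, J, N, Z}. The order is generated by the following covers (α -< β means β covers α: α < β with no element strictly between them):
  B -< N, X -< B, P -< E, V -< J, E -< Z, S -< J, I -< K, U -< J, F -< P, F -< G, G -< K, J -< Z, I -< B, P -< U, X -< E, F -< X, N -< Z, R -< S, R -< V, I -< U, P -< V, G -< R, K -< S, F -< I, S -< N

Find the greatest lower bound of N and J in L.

S

Common lower bounds of {N, J}: F, G, I, K, R, S.
The greatest among these is S.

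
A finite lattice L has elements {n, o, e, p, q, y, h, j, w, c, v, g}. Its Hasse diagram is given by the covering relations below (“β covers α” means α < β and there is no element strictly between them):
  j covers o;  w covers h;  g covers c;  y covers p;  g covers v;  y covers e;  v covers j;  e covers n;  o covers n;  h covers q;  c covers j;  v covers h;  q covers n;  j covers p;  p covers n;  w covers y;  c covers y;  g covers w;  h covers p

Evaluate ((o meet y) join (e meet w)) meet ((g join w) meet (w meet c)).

o ∧ y = n
e ∧ w = e
n ∨ e = e
g ∨ w = g
w ∧ c = y
g ∧ y = y
e ∧ y = e

e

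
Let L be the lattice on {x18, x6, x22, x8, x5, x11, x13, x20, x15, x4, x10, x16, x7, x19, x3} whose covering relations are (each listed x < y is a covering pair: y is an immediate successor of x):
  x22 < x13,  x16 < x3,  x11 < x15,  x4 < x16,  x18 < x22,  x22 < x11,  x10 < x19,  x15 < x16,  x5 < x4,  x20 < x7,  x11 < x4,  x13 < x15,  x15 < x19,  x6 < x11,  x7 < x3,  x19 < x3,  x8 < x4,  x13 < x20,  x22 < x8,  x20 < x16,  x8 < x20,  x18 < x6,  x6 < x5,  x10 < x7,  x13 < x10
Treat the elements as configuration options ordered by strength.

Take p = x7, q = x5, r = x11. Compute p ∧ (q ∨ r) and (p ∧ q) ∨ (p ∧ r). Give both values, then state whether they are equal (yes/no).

x8; x22; no

q ∨ r = x4, so p ∧ (q ∨ r) = x7 ∧ x4 = x8.
p ∧ q = x18 and p ∧ r = x22, so (p ∧ q) ∨ (p ∧ r) = x18 ∨ x22 = x22.
Equal: no.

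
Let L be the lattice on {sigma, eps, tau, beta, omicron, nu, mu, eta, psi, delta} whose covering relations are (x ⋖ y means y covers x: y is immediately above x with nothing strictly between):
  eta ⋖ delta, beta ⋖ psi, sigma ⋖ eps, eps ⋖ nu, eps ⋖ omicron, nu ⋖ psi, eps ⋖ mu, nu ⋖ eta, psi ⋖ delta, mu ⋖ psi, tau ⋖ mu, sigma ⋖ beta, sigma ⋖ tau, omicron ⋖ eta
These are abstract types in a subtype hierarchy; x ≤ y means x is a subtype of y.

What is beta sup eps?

Common upper bounds of {beta, eps}: delta, psi.
The least among these is psi.

psi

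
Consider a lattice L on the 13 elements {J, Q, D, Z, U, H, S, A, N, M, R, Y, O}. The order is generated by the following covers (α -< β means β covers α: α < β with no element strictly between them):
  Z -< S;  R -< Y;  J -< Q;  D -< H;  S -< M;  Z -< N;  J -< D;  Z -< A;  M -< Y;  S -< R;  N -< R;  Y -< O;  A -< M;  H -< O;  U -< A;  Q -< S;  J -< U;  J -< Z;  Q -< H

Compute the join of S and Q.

Common upper bounds of {S, Q}: M, O, R, S, Y.
The least among these is S.

S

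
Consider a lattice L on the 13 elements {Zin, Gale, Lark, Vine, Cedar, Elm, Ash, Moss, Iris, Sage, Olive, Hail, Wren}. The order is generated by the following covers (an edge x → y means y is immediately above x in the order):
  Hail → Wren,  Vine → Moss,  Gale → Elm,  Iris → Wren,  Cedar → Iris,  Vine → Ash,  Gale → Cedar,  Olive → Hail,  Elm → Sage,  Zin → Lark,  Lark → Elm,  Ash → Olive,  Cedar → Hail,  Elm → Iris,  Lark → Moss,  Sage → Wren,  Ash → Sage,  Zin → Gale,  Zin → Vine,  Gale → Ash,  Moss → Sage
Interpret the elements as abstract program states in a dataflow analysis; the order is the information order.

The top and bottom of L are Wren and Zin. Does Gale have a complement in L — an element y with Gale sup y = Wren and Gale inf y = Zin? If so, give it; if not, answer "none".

none

For every candidate y, either Gale ∨ y ≠ Wren or Gale ∧ y ≠ Zin; no complement exists.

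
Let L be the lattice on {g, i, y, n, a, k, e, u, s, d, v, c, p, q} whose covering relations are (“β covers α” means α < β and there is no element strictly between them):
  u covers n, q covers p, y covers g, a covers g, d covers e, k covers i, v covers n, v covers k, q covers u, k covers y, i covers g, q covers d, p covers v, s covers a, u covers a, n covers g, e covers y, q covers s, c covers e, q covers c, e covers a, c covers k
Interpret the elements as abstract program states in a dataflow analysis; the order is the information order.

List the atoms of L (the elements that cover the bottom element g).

The atoms are exactly the elements that cover g: a, i, n, y.

a, i, n, y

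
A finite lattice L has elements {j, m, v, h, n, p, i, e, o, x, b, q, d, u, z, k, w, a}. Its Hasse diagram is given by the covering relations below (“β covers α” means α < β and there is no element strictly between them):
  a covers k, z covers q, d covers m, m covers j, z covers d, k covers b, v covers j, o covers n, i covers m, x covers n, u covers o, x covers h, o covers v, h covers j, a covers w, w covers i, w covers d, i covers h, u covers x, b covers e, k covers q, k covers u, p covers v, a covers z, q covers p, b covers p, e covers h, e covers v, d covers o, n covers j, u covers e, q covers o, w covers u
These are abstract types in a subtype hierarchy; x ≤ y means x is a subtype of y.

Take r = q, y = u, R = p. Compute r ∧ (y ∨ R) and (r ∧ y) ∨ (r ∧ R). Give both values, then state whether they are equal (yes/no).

y ∨ R = k, so r ∧ (y ∨ R) = q ∧ k = q.
r ∧ y = o and r ∧ R = p, so (r ∧ y) ∨ (r ∧ R) = o ∨ p = q.
Equal: yes.

q; q; yes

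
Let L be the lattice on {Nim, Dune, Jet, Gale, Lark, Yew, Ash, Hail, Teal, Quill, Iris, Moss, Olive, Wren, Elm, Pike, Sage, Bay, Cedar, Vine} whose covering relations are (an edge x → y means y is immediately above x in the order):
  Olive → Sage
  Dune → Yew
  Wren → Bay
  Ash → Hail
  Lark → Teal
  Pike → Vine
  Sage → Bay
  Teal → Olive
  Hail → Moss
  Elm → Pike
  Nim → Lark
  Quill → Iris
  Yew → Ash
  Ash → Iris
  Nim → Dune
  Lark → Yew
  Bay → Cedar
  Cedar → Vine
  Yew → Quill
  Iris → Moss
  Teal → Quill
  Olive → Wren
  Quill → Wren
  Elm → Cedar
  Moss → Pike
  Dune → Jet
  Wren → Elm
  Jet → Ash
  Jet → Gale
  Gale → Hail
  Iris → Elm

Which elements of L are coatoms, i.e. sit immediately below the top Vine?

Cedar, Pike

The coatoms are exactly the elements covered by Vine: Cedar, Pike.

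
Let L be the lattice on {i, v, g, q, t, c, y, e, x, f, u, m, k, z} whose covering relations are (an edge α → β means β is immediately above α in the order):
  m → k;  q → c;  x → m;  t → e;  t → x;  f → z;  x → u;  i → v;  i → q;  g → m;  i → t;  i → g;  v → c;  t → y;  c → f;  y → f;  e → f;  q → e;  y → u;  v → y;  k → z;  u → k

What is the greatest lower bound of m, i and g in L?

Common lower bounds of {m, i, g}: i.
The greatest among these is i.

i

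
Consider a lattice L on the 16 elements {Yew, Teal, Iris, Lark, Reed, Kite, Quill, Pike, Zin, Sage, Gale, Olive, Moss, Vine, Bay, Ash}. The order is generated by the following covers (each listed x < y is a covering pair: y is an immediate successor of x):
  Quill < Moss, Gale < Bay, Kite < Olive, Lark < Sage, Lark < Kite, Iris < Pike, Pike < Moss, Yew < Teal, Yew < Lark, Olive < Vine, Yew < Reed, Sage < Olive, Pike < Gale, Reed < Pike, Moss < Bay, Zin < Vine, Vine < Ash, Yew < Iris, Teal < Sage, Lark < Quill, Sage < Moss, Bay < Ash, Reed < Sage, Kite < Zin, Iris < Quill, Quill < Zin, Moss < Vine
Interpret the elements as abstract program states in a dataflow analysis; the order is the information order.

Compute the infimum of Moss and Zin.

Common lower bounds of {Moss, Zin}: Iris, Lark, Quill, Yew.
The greatest among these is Quill.

Quill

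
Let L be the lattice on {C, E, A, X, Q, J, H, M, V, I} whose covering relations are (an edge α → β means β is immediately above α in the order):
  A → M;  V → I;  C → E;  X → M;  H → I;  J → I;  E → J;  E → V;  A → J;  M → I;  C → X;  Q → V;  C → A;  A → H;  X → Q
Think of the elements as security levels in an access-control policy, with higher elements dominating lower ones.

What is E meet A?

Common lower bounds of {E, A}: C.
The greatest among these is C.

C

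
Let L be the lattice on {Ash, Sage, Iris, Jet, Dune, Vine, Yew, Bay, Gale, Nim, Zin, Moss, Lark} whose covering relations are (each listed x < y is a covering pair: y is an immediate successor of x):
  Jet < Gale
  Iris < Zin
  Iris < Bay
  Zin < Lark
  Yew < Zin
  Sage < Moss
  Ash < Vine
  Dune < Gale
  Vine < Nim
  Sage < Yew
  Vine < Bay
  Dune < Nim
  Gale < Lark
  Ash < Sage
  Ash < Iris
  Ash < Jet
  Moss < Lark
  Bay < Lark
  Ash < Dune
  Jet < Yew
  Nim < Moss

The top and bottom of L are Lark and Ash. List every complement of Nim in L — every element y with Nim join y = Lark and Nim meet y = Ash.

Need y with Nim ∨ y = Lark and Nim ∧ y = Ash.
Checking each element gives: Iris, Jet, Yew, Zin.

Iris, Jet, Yew, Zin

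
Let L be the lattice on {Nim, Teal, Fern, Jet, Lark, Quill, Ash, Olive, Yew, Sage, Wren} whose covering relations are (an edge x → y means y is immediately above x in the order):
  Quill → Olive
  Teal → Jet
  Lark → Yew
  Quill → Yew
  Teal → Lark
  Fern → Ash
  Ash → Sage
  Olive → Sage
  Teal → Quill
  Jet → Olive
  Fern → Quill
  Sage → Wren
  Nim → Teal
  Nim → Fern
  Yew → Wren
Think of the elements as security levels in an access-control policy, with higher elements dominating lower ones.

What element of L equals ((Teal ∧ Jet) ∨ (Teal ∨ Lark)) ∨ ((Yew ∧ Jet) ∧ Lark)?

Lark

Teal ∧ Jet = Teal
Teal ∨ Lark = Lark
Teal ∨ Lark = Lark
Yew ∧ Jet = Teal
Teal ∧ Lark = Teal
Lark ∨ Teal = Lark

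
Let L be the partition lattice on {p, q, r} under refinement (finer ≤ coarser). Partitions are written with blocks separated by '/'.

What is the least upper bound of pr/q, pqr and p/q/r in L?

pqr

Common upper bounds of {pr/q, pqr, p/q/r}: pqr.
The least among these is pqr.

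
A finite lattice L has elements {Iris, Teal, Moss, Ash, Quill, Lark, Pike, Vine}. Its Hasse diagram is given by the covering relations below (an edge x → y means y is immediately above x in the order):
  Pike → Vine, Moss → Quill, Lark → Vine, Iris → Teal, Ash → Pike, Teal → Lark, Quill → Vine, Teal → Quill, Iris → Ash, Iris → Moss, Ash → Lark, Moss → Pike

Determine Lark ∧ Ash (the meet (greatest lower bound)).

Common lower bounds of {Lark, Ash}: Ash, Iris.
The greatest among these is Ash.

Ash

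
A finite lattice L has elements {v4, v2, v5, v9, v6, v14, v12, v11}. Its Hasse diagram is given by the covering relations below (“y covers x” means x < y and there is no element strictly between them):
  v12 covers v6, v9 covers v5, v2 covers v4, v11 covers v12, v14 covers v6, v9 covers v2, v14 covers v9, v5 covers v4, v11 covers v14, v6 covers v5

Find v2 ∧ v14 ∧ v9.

v2

Common lower bounds of {v2, v14, v9}: v2, v4.
The greatest among these is v2.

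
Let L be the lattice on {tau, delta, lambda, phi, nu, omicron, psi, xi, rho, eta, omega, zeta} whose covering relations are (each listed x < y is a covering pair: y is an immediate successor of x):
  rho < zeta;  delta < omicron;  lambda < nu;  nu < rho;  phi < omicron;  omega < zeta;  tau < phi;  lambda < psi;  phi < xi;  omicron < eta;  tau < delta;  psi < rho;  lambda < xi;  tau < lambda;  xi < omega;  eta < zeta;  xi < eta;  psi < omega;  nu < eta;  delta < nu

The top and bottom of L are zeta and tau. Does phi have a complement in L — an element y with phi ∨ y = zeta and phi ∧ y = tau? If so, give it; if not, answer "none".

rho

Need y with phi ∨ y = zeta and phi ∧ y = tau.
Checking each element gives: rho.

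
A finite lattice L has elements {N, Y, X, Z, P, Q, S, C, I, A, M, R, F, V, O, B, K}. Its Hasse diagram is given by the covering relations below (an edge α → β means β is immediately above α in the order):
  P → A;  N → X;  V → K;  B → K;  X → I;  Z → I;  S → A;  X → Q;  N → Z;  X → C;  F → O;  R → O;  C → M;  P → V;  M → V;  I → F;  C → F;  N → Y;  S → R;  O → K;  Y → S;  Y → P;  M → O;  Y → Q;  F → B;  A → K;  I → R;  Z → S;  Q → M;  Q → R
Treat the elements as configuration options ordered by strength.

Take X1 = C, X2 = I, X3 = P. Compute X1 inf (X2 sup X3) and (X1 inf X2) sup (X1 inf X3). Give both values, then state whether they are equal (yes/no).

C; X; no

X2 sup X3 = K, so X1 inf (X2 sup X3) = C inf K = C.
X1 inf X2 = X and X1 inf X3 = N, so (X1 inf X2) sup (X1 inf X3) = X sup N = X.
Equal: no.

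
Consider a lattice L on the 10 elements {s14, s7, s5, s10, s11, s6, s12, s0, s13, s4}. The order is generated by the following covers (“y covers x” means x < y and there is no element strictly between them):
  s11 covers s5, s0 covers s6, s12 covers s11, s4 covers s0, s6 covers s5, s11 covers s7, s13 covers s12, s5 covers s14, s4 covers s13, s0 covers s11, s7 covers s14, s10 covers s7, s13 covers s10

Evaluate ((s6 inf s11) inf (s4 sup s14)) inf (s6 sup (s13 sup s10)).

s5

s6 ∧ s11 = s5
s4 ∨ s14 = s4
s5 ∧ s4 = s5
s13 ∨ s10 = s13
s6 ∨ s13 = s4
s5 ∧ s4 = s5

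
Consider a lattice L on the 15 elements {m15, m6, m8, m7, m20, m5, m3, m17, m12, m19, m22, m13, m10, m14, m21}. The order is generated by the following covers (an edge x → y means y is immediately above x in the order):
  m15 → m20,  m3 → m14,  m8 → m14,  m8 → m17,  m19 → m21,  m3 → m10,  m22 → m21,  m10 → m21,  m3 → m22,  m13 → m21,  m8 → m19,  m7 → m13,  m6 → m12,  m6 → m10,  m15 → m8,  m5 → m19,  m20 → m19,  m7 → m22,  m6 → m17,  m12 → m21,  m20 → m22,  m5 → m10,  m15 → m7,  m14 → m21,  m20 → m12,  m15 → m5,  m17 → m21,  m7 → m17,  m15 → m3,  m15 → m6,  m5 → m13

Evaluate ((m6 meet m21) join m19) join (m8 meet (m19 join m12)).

m21

m6 ∧ m21 = m6
m6 ∨ m19 = m21
m19 ∨ m12 = m21
m8 ∧ m21 = m8
m21 ∨ m8 = m21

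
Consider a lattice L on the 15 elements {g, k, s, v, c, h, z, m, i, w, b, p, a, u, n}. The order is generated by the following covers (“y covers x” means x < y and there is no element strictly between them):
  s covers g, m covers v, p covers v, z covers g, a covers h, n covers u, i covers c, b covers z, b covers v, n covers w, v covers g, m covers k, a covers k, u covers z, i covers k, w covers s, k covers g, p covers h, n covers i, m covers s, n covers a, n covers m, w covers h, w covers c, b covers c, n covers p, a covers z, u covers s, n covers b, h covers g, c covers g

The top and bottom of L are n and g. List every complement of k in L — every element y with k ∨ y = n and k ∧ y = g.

b, p, u, w

Need y with k ∨ y = n and k ∧ y = g.
Checking each element gives: b, p, u, w.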